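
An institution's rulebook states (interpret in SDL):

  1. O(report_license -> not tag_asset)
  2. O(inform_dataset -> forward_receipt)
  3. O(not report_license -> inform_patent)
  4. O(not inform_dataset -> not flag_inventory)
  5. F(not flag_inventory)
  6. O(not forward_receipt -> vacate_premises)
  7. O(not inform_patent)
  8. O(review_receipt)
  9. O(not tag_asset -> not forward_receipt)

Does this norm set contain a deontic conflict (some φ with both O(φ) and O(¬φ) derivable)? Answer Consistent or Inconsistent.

Premise 5 is F(not flag_inventory), i.e. O(flag_inventory).
Premise 4, O(not inform_dataset -> not flag_inventory), contraposes to O(flag_inventory -> inform_dataset); with O(flag_inventory) we get O(inform_dataset).
From O(inform_dataset) and premise 2, O(inform_dataset -> forward_receipt), we obtain O(forward_receipt).
The contrapositive of premise 9 (O(not tag_asset -> not forward_receipt)) is O(forward_receipt -> tag_asset), and O(forward_receipt) is already established, so O(tag_asset).
The contrapositive of premise 1 (O(report_license -> not tag_asset)) is O(tag_asset -> not report_license), and O(tag_asset) is already established, so O(not report_license).
From O(not report_license) and premise 3, O(not report_license -> inform_patent), we obtain O(inform_patent).
However, premise 7 gives O(not inform_patent).
We now have both O(inform_patent) and O(not inform_patent) — inform_patent is simultaneously obligatory and forbidden, violating the D-axiom.

Inconsistent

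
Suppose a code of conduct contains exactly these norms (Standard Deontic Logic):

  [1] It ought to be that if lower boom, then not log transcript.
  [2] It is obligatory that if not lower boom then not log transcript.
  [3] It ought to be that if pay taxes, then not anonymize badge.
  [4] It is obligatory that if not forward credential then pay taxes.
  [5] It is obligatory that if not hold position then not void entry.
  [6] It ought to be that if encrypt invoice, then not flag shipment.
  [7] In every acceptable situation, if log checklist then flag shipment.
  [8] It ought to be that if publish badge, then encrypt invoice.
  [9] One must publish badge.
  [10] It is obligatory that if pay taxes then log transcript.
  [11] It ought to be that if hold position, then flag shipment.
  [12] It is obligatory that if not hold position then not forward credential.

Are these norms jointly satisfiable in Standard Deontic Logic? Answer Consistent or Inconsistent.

By case analysis on ¬lower_boom: premise 2 gives O(¬lower_boom → ¬log_transcript) and premise 1 gives O(lower_boom → ¬log_transcript), so O(¬log_transcript) either way.
The contrapositive of premise 10 (O(pay_taxes → log_transcript)) is O(¬log_transcript → ¬pay_taxes), and O(¬log_transcript) is already established, so O(¬pay_taxes).
Premise 4, O(¬forward_credential → pay_taxes), contraposes to O(¬pay_taxes → forward_credential); with O(¬pay_taxes) we get O(forward_credential).
The contrapositive of premise 12 (O(¬hold_position → ¬forward_credential)) is O(forward_credential → hold_position), and O(forward_credential) is already established, so O(hold_position).
Premise 11 is O(hold_position → flag_shipment); since O(hold_position), deontic closure gives O(flag_shipment).
The contrapositive of premise 6 (O(encrypt_invoice → ¬flag_shipment)) is O(flag_shipment → ¬encrypt_invoice), and O(flag_shipment) is already established, so O(¬encrypt_invoice).
Premise 8 is O(publish_badge → encrypt_invoice); contrapositively O(¬encrypt_invoice → ¬publish_badge). Since O(¬encrypt_invoice) holds, K gives O(¬publish_badge).
Yet premise 9 states O(publish_badge).
We now have both O(¬publish_badge) and O(publish_badge) — publish_badge is simultaneously obligatory and forbidden, violating the D-axiom.

Inconsistent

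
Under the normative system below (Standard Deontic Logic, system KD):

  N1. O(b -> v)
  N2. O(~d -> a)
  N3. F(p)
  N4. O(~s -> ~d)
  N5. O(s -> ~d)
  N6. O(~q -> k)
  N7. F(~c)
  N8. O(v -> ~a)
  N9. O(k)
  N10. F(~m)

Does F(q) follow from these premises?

Premise 6 is O(~q -> k); even if O(k) held, inferring O(~q) would be affirming the consequent — invalid.
No other premise forces O(~q). An ideal world satisfying every premise can still have q true, so F(q) is not derivable.

No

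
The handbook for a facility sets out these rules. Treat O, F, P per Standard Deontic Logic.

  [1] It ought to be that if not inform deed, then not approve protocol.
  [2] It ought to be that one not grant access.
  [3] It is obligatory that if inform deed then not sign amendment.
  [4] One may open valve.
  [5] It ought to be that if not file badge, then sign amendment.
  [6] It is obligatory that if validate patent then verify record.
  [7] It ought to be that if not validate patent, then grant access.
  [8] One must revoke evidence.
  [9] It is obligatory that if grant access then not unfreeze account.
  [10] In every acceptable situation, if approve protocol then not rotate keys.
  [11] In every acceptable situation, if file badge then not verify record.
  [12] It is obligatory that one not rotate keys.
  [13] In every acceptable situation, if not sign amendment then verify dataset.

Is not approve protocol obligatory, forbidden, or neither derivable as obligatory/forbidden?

Premise 2 states O(¬grant_access) outright.
Premise 7, O(¬validate_patent → grant_access), contraposes to O(¬grant_access → validate_patent); with O(¬grant_access) we get O(validate_patent).
Applying K to premise 6 (O(validate_patent → verify_record)) and O(validate_patent) yields O(verify_record).
Premise 11, O(file_badge → ¬verify_record), contraposes to O(verify_record → ¬file_badge); with O(verify_record) we get O(¬file_badge).
From O(¬file_badge) and premise 5, O(¬file_badge → sign_amendment), we obtain O(sign_amendment).
Premise 3, O(inform_deed → ¬sign_amendment), contraposes to O(sign_amendment → ¬inform_deed); with O(sign_amendment) we get O(¬inform_deed).
Applying K to premise 1 (O(¬inform_deed → ¬approve_protocol)) and O(¬inform_deed) yields O(¬approve_protocol).
Premises 4, 8, 9, 10, 12, 13 do not contribute to this derivation.
Hence ¬approve_protocol is obligatory.

Obligatory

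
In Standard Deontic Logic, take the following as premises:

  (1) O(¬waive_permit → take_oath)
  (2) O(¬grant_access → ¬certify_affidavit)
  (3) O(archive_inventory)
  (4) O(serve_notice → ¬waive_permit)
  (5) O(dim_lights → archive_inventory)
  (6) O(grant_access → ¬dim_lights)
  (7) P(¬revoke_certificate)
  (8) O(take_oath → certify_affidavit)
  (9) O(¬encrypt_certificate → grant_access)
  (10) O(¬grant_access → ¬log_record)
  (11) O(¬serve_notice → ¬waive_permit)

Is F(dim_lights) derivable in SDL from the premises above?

Yes

Premises 4 and 11 are O(serve_notice → ¬waive_permit) and O(¬serve_notice → ¬waive_permit); every ideal world satisfies serve_notice or ¬serve_notice, so in either case ¬waive_permit holds — hence O(¬waive_permit).
From O(¬waive_permit) and premise 1, O(¬waive_permit → take_oath), we obtain O(take_oath).
From O(take_oath) and premise 8, O(take_oath → certify_affidavit), we obtain O(certify_affidavit).
Premise 2, O(¬grant_access → ¬certify_affidavit), contraposes to O(certify_affidavit → grant_access); with O(certify_affidavit) we get O(grant_access).
Applying K to premise 6 (O(grant_access → ¬dim_lights)) and O(grant_access) yields O(¬dim_lights).
Premises 3, 5, 7, 9, 10 do not contribute to this derivation.
So O(¬dim_lights) holds, i.e. F(dim_lights). The claim follows.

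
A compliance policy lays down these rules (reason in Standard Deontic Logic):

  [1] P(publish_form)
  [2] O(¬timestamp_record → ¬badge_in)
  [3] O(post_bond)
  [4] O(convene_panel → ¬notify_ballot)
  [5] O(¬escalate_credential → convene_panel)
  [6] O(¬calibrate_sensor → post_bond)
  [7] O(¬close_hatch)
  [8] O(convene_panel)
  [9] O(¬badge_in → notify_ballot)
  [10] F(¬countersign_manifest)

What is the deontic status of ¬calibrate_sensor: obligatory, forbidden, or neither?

Premise 6 is O(¬calibrate_sensor → post_bond); even if O(post_bond) held, inferring O(¬calibrate_sensor) would be affirming the consequent — invalid.
No premise or chain of K-axiom applications forces O(¬calibrate_sensor), and none forces O(calibrate_sensor). So ¬calibrate_sensor is neither obligatory nor forbidden under these norms.

Neither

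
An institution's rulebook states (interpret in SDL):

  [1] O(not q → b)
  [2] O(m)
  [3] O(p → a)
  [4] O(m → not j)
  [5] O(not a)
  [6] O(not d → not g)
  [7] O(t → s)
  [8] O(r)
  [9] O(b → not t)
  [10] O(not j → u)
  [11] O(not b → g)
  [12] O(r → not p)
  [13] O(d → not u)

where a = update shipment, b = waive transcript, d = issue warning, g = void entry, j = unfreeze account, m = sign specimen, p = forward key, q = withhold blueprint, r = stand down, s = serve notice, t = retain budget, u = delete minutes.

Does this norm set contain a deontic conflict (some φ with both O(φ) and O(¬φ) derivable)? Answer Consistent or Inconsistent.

Consistent

Premise 3 is O(p → a), but O(p) is not derivable from the premises, so it does not yield O(a).
So O(a) is not derivable, and the apparent clash with O(not a) does not arise.
A world satisfying every obligation exists (e.g. a=false, b=true, d=false, g=false, j=false, m=true, p=false, q=false, r=true, s=false, t=false, u=true); no atom is both obligatory and forbidden, so the set is consistent.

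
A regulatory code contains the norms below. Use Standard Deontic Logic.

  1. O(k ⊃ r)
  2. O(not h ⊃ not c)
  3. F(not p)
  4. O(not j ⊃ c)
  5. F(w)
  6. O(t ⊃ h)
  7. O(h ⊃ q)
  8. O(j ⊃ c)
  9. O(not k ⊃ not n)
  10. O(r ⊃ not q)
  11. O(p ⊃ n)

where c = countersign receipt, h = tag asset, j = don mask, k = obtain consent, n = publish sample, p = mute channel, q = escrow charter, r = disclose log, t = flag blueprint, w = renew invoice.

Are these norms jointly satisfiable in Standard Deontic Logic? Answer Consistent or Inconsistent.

Inconsistent

By case analysis on j: premise 8 gives O(j ⊃ c) and premise 4 gives O(not j ⊃ c), so O(c) either way.
Premise 2 is O(not h ⊃ not c); contrapositively O(c ⊃ h). Since O(c) holds, K gives O(h).
Applying K to premise 7 (O(h ⊃ q)) and O(h) yields O(q).
Premise 10, O(r ⊃ not q), contraposes to O(q ⊃ not r); with O(q) we get O(not r).
Premise 1 is O(k ⊃ r); contrapositively O(not r ⊃ not k). Since O(not r) holds, K gives O(not k).
Applying K to premise 9 (O(not k ⊃ not n)) and O(not k) yields O(not n).
Premise 11, O(p ⊃ n), contraposes to O(not n ⊃ not p); with O(not n) we get O(not p).
Yet premise 3 is F(not p), i.e. O(p).
We now have both O(not p) and O(p) — p is simultaneously obligatory and forbidden, violating the D-axiom.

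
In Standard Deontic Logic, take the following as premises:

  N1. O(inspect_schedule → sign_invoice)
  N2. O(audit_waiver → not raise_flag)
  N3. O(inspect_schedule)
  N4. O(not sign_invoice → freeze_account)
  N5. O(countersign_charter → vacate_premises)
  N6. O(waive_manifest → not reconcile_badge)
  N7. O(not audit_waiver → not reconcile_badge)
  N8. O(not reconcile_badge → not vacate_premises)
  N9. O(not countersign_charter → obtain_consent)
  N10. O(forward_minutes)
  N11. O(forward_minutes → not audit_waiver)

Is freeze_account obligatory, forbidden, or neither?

Premise 4 is O(not sign_invoice → freeze_account), but O(not sign_invoice) is not derivable from the premises, so it does not yield O(freeze_account).
No premise or chain of K-axiom applications forces O(freeze_account), and none forces O(not freeze_account). So freeze_account is neither obligatory nor forbidden under these norms.

Neither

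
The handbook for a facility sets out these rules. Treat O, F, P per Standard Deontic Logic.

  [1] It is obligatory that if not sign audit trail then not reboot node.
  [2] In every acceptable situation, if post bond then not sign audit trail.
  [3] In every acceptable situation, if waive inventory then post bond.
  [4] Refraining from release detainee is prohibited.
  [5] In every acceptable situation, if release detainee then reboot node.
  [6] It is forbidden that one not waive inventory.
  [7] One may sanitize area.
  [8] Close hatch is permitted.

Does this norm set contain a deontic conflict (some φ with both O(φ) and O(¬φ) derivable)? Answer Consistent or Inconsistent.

Inconsistent

Premise 4 is F(¬release_detainee), i.e. O(release_detainee).
With premise 5, O(release_detainee → reboot_node), the K-axiom yields O(reboot_node).
The contrapositive of premise 1 (O(¬sign_audit_trail → ¬reboot_node)) is O(reboot_node → sign_audit_trail), and O(reboot_node) is already established, so O(sign_audit_trail).
Premise 2, O(post_bond → ¬sign_audit_trail), contraposes to O(sign_audit_trail → ¬post_bond); with O(sign_audit_trail) we get O(¬post_bond).
Premise 3 is O(waive_inventory → post_bond); contrapositively O(¬post_bond → ¬waive_inventory). Since O(¬post_bond) holds, K gives O(¬waive_inventory).
But premise 6, F(¬waive_inventory), means O(waive_inventory).
We now have both O(¬waive_inventory) and O(waive_inventory) — waive_inventory is simultaneously obligatory and forbidden, violating the D-axiom.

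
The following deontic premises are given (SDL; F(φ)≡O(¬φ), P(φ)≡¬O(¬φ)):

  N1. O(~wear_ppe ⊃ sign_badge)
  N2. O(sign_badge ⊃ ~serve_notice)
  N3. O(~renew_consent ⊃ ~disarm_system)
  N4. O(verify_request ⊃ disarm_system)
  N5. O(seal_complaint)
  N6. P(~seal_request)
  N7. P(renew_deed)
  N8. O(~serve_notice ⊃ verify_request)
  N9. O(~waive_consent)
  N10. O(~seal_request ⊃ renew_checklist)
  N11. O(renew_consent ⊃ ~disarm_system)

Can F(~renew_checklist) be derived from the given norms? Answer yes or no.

Premise 10 is O(~seal_request ⊃ renew_checklist), but O(~seal_request) is not derivable from the premises (the permission P(~seal_request) asserts only ~O(seal_request), not O(~seal_request)), so it does not yield O(renew_checklist).
No other premise forces O(renew_checklist). An ideal world satisfying every premise can still have ~renew_checklist true, so F(~renew_checklist) is not derivable.

No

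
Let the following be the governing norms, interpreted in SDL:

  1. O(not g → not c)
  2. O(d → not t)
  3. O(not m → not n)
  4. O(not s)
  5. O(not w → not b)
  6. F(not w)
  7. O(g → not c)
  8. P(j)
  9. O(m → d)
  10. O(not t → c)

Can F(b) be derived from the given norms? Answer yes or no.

No

Premise 5 is O(not w → not b), but O(not w) is not derivable from the premises, so it does not yield O(not b).
No other premise forces O(not b). An ideal world satisfying every premise can still have b true, so F(b) is not derivable.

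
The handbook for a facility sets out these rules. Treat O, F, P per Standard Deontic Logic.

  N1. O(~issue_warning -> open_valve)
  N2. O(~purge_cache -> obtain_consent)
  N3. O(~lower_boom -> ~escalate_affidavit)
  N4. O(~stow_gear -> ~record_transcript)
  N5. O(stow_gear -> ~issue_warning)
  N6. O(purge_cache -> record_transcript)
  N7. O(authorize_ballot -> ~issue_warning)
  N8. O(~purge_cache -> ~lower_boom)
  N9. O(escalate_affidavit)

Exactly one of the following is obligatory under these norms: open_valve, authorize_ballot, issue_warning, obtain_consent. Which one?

open_valve

From premise 9 we have O(escalate_affidavit).
Premise 3 is O(~lower_boom -> ~escalate_affidavit); contrapositively O(escalate_affidavit -> lower_boom). Since O(escalate_affidavit) holds, K gives O(lower_boom).
The contrapositive of premise 8 (O(~purge_cache -> ~lower_boom)) is O(lower_boom -> purge_cache), and O(lower_boom) is already established, so O(purge_cache).
From O(purge_cache) and premise 6, O(purge_cache -> record_transcript), we obtain O(record_transcript).
Premise 4 is O(~stow_gear -> ~record_transcript); contrapositively O(record_transcript -> stow_gear). Since O(record_transcript) holds, K gives O(stow_gear).
From O(stow_gear) and premise 5, O(stow_gear -> ~issue_warning), we obtain O(~issue_warning).
With premise 1, O(~issue_warning -> open_valve), the K-axiom yields O(open_valve).
So O(open_valve) holds — open_valve is obligatory. None of the other listed options is made obligatory by any chain of premises.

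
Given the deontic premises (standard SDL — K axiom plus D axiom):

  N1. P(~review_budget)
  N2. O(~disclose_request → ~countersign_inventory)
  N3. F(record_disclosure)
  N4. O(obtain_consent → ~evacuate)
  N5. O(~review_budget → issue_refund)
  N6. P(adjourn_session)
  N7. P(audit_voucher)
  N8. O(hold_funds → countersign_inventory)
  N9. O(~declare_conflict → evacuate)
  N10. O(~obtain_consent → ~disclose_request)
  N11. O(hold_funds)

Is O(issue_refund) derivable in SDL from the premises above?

Premise 5 is O(~review_budget → issue_refund), but O(~review_budget) is not derivable from the premises (the permission P(~review_budget) asserts only ~O(review_budget), not O(~review_budget)), so it does not yield O(issue_refund).
No other premise forces O(issue_refund). An ideal world satisfying every premise can still have issue_refund false, so O(issue_refund) is not derivable.

No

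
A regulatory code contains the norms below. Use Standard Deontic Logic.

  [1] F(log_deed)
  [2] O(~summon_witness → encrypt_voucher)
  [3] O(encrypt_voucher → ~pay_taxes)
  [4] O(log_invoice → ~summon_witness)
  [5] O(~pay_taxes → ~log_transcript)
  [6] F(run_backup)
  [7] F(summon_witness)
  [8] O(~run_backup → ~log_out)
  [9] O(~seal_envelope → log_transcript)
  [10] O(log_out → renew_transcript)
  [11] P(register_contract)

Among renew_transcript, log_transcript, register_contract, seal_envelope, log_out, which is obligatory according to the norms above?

Premise 7, F(summon_witness), is equivalent to O(~summon_witness).
Premise 2 is O(~summon_witness → encrypt_voucher); since O(~summon_witness), deontic closure gives O(encrypt_voucher).
With premise 3, O(encrypt_voucher → ~pay_taxes), the K-axiom yields O(~pay_taxes).
From O(~pay_taxes) and premise 5, O(~pay_taxes → ~log_transcript), we obtain O(~log_transcript).
Premise 9 is O(~seal_envelope → log_transcript); contrapositively O(~log_transcript → seal_envelope). Since O(~log_transcript) holds, K gives O(seal_envelope).
So O(seal_envelope) holds — seal_envelope is obligatory. None of the other listed options is made obligatory by any chain of premises.

seal_envelope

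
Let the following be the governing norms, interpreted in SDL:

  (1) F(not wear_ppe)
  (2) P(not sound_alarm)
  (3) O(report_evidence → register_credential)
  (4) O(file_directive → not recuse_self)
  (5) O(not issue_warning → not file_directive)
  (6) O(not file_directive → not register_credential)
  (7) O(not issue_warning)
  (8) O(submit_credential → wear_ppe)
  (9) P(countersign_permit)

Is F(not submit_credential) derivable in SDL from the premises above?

No

Premise 8 is O(submit_credential → wear_ppe); even if O(wear_ppe) held, inferring O(submit_credential) would be affirming the consequent — invalid.
No other premise forces O(submit_credential). An ideal world satisfying every premise can still have not submit_credential true, so F(not submit_credential) is not derivable.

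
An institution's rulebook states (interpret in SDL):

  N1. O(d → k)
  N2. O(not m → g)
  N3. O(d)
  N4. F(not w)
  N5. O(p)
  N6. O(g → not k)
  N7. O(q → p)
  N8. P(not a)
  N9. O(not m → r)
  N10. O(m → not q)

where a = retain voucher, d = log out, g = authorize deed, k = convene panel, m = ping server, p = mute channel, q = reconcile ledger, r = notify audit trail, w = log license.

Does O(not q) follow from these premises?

Yes

Premise 3 states O(d) outright.
From O(d) and premise 1, O(d → k), we obtain O(k).
Premise 6 is O(g → not k); contrapositively O(k → not g). Since O(k) holds, K gives O(not g).
The contrapositive of premise 2 (O(not m → g)) is O(not g → m), and O(not g) is already established, so O(m).
From O(m) and premise 10, O(m → not q), we obtain O(not q).
Premises 4, 5, 7, 8, 9 do not contribute to this derivation.
So O(not q) follows.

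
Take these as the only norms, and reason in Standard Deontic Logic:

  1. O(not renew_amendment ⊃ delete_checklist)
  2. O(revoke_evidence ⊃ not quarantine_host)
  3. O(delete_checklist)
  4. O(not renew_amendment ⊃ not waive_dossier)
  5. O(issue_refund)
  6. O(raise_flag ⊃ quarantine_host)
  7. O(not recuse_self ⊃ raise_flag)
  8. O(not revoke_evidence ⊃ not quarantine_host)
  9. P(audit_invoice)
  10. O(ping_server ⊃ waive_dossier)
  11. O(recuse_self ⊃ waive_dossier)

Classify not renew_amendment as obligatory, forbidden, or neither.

Forbidden

Premises 8 and 2 are O(not revoke_evidence ⊃ not quarantine_host) and O(revoke_evidence ⊃ not quarantine_host); every ideal world satisfies not revoke_evidence or revoke_evidence, so in either case not quarantine_host holds — hence O(not quarantine_host).
The contrapositive of premise 6 (O(raise_flag ⊃ quarantine_host)) is O(not quarantine_host ⊃ not raise_flag), and O(not quarantine_host) is already established, so O(not raise_flag).
Premise 7 is O(not recuse_self ⊃ raise_flag); contrapositively O(not raise_flag ⊃ recuse_self). Since O(not raise_flag) holds, K gives O(recuse_self).
Applying K to premise 11 (O(recuse_self ⊃ waive_dossier)) and O(recuse_self) yields O(waive_dossier).
Premise 4 is O(not renew_amendment ⊃ not waive_dossier); contrapositively O(waive_dossier ⊃ renew_amendment). Since O(waive_dossier) holds, K gives O(renew_amendment).
Premises 1, 3, 5, 9, 10 do not contribute to this derivation.
Thus O(renew_amendment), which is F(not renew_amendment): not renew_amendment is forbidden.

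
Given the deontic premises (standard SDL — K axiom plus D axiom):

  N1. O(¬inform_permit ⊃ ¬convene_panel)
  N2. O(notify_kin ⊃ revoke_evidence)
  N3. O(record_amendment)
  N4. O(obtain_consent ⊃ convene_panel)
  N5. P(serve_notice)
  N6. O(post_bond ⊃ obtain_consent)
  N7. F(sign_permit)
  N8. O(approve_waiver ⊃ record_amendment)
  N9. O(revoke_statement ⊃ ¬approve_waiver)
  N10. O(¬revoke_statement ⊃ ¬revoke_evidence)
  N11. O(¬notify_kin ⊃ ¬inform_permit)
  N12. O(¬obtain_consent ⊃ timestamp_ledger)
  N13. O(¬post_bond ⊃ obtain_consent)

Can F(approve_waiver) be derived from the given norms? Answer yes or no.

Yes

Premises 13 and 6 cover both cases: O(¬post_bond ⊃ obtain_consent) and O(post_bond ⊃ obtain_consent). Since ¬post_bond ∨ post_bond is a tautology, O(obtain_consent) follows.
From O(obtain_consent) and premise 4, O(obtain_consent ⊃ convene_panel), we obtain O(convene_panel).
The contrapositive of premise 1 (O(¬inform_permit ⊃ ¬convene_panel)) is O(convene_panel ⊃ inform_permit), and O(convene_panel) is already established, so O(inform_permit).
Premise 11 is O(¬notify_kin ⊃ ¬inform_permit); contrapositively O(inform_permit ⊃ notify_kin). Since O(inform_permit) holds, K gives O(notify_kin).
Applying K to premise 2 (O(notify_kin ⊃ revoke_evidence)) and O(notify_kin) yields O(revoke_evidence).
Premise 10 is O(¬revoke_statement ⊃ ¬revoke_evidence); contrapositively O(revoke_evidence ⊃ revoke_statement). Since O(revoke_evidence) holds, K gives O(revoke_statement).
With premise 9, O(revoke_statement ⊃ ¬approve_waiver), the K-axiom yields O(¬approve_waiver).
Premises 3, 5, 7, 8, 12 do not contribute to this derivation.
So O(¬approve_waiver) holds, i.e. F(approve_waiver). The claim follows.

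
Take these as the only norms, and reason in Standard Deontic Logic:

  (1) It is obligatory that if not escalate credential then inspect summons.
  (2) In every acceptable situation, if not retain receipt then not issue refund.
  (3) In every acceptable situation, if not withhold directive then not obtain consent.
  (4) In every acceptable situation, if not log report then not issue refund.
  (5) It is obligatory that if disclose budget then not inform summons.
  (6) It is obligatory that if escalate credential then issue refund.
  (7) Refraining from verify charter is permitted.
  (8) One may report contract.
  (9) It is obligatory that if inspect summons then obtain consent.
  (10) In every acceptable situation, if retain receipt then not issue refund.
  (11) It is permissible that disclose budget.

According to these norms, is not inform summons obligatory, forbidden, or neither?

Neither

Premise 5 is O(disclose_budget → ¬inform_summons), but O(disclose_budget) is not derivable from the premises (the permission P(disclose_budget) asserts only ¬O(¬disclose_budget), not O(disclose_budget)), so it does not yield O(¬inform_summons).
No premise or chain of K-axiom applications forces O(¬inform_summons), and none forces O(inform_summons). So ¬inform_summons is neither obligatory nor forbidden under these norms.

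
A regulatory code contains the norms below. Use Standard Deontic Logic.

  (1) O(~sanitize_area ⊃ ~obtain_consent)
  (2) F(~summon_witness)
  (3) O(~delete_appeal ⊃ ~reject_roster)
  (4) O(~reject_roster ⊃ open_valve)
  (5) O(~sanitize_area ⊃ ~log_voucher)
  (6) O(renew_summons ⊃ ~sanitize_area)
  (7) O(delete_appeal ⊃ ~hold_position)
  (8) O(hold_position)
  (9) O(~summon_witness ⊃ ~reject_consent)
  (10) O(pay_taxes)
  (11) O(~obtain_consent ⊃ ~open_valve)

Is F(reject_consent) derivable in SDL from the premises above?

Premise 9 is O(~summon_witness ⊃ ~reject_consent), but O(~summon_witness) is not derivable from the premises, so it does not yield O(~reject_consent).
No other premise forces O(~reject_consent). An ideal world satisfying every premise can still have reject_consent true, so F(reject_consent) is not derivable.

No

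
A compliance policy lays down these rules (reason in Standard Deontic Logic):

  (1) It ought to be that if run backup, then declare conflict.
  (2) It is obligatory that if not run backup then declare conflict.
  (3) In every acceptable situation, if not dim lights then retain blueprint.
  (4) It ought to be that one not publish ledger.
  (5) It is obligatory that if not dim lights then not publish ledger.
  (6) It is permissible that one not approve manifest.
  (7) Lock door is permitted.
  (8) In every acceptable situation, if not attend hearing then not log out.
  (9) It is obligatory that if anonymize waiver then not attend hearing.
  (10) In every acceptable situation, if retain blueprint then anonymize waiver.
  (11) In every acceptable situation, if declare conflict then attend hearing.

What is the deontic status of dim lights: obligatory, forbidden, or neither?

Obligatory

By case analysis on run_backup: premise 1 gives O(run_backup → declare_conflict) and premise 2 gives O(¬run_backup → declare_conflict), so O(declare_conflict) either way.
Premise 11 is O(declare_conflict → attend_hearing); since O(declare_conflict), deontic closure gives O(attend_hearing).
The contrapositive of premise 9 (O(anonymize_waiver → ¬attend_hearing)) is O(attend_hearing → ¬anonymize_waiver), and O(attend_hearing) is already established, so O(¬anonymize_waiver).
Premise 10, O(retain_blueprint → anonymize_waiver), contraposes to O(¬anonymize_waiver → ¬retain_blueprint); with O(¬anonymize_waiver) we get O(¬retain_blueprint).
The contrapositive of premise 3 (O(¬dim_lights → retain_blueprint)) is O(¬retain_blueprint → dim_lights), and O(¬retain_blueprint) is already established, so O(dim_lights).
Premises 4, 5, 6, 7, 8 do not contribute to this derivation.
Hence dim_lights is obligatory.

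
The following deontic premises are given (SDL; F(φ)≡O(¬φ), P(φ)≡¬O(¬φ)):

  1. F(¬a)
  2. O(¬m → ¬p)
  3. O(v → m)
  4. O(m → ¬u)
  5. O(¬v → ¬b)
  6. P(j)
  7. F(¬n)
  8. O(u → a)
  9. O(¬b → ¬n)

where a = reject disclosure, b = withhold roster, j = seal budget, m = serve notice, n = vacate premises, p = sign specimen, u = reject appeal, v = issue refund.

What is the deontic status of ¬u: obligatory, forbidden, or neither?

F(¬n) at premise 7 means O(n).
Premise 9 is O(¬b → ¬n); contrapositively O(n → b). Since O(n) holds, K gives O(b).
The contrapositive of premise 5 (O(¬v → ¬b)) is O(b → v), and O(b) is already established, so O(v).
From O(v) and premise 3, O(v → m), we obtain O(m).
Premise 4 is O(m → ¬u); since O(m), deontic closure gives O(¬u).
Premises 1, 2, 6, 8 do not contribute to this derivation.
Hence ¬u is obligatory.

Obligatory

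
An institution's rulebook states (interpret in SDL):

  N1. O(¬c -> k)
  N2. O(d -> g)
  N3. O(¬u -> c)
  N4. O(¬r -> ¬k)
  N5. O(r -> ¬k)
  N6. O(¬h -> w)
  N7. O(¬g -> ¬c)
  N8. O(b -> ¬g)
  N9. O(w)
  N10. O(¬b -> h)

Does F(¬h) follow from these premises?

Yes

Premises 4 and 5 cover both cases: O(¬r -> ¬k) and O(r -> ¬k). Since ¬r ∨ r is a tautology, O(¬k) follows.
Premise 1 is O(¬c -> k); contrapositively O(¬k -> c). Since O(¬k) holds, K gives O(c).
Premise 7, O(¬g -> ¬c), contraposes to O(c -> g); with O(c) we get O(g).
Premise 8, O(b -> ¬g), contraposes to O(g -> ¬b); with O(g) we get O(¬b).
Premise 10 is O(¬b -> h); since O(¬b), deontic closure gives O(h).
Premises 2, 3, 6, 9 do not contribute to this derivation.
So O(h) holds, i.e. F(¬h). The claim follows.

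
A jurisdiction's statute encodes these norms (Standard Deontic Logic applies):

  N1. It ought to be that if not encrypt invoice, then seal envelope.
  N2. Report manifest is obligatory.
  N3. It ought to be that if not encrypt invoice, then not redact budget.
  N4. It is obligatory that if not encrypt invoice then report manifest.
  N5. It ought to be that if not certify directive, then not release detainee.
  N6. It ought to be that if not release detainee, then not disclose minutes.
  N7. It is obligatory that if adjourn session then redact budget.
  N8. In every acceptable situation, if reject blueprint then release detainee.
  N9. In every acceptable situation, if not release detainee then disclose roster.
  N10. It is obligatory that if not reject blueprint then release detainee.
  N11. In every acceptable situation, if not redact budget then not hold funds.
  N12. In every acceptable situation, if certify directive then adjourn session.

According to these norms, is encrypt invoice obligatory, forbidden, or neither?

Obligatory

Premises 10 and 8 are O(¬reject_blueprint → release_detainee) and O(reject_blueprint → release_detainee); every ideal world satisfies ¬reject_blueprint or reject_blueprint, so in either case release_detainee holds — hence O(release_detainee).
Premise 5, O(¬certify_directive → ¬release_detainee), contraposes to O(release_detainee → certify_directive); with O(release_detainee) we get O(certify_directive).
Premise 12 is O(certify_directive → adjourn_session); since O(certify_directive), deontic closure gives O(adjourn_session).
From O(adjourn_session) and premise 7, O(adjourn_session → redact_budget), we obtain O(redact_budget).
Premise 3 is O(¬encrypt_invoice → ¬redact_budget); contrapositively O(redact_budget → encrypt_invoice). Since O(redact_budget) holds, K gives O(encrypt_invoice).
Premises 1, 2, 4, 6, 9, 11 do not contribute to this derivation.
Hence encrypt_invoice is obligatory.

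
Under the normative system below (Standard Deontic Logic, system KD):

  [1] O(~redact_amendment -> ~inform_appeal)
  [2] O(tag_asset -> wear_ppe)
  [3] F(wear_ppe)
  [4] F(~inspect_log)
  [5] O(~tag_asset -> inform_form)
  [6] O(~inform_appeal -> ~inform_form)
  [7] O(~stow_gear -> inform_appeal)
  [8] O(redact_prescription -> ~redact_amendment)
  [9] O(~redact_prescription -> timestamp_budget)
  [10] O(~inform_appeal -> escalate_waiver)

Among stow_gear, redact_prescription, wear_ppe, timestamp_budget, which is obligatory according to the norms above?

timestamp_budget

Premise 3, F(wear_ppe), is equivalent to O(~wear_ppe).
The contrapositive of premise 2 (O(tag_asset -> wear_ppe)) is O(~wear_ppe -> ~tag_asset), and O(~wear_ppe) is already established, so O(~tag_asset).
From O(~tag_asset) and premise 5, O(~tag_asset -> inform_form), we obtain O(inform_form).
Premise 6, O(~inform_appeal -> ~inform_form), contraposes to O(inform_form -> inform_appeal); with O(inform_form) we get O(inform_appeal).
Premise 1 is O(~redact_amendment -> ~inform_appeal); contrapositively O(inform_appeal -> redact_amendment). Since O(inform_appeal) holds, K gives O(redact_amendment).
The contrapositive of premise 8 (O(redact_prescription -> ~redact_amendment)) is O(redact_amendment -> ~redact_prescription), and O(redact_amendment) is already established, so O(~redact_prescription).
Premise 9 is O(~redact_prescription -> timestamp_budget); since O(~redact_prescription), deontic closure gives O(timestamp_budget).
So O(timestamp_budget) holds — timestamp_budget is obligatory. None of the other listed options is made obligatory by any chain of premises.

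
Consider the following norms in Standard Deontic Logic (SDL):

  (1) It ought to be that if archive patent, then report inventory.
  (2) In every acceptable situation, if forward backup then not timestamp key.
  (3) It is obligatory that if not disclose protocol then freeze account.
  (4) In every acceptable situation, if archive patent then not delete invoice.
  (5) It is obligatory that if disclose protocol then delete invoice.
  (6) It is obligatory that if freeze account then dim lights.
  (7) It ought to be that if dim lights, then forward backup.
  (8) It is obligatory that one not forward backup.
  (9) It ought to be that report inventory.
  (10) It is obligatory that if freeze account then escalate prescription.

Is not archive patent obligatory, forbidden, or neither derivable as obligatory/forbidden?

Obligatory

From premise 8 we have O(¬forward_backup).
The contrapositive of premise 7 (O(dim_lights → forward_backup)) is O(¬forward_backup → ¬dim_lights), and O(¬forward_backup) is already established, so O(¬dim_lights).
Premise 6, O(freeze_account → dim_lights), contraposes to O(¬dim_lights → ¬freeze_account); with O(¬dim_lights) we get O(¬freeze_account).
Premise 3 is O(¬disclose_protocol → freeze_account); contrapositively O(¬freeze_account → disclose_protocol). Since O(¬freeze_account) holds, K gives O(disclose_protocol).
Applying K to premise 5 (O(disclose_protocol → delete_invoice)) and O(disclose_protocol) yields O(delete_invoice).
Premise 4, O(archive_patent → ¬delete_invoice), contraposes to O(delete_invoice → ¬archive_patent); with O(delete_invoice) we get O(¬archive_patent).
Premises 1, 2, 9, 10 do not contribute to this derivation.
Hence ¬archive_patent is obligatory.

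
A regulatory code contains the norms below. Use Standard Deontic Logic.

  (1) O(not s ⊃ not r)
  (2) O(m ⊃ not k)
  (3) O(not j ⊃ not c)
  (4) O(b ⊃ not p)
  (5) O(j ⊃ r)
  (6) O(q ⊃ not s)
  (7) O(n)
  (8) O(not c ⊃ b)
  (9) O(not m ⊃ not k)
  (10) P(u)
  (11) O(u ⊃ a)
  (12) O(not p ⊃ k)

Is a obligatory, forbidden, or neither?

Neither

Premise 11 is O(u ⊃ a), but O(u) is not derivable from the premises (the permission P(u) asserts only not O(not u), not O(u)), so it does not yield O(a).
No premise or chain of K-axiom applications forces O(a), and none forces O(not a). So a is neither obligatory nor forbidden under these norms.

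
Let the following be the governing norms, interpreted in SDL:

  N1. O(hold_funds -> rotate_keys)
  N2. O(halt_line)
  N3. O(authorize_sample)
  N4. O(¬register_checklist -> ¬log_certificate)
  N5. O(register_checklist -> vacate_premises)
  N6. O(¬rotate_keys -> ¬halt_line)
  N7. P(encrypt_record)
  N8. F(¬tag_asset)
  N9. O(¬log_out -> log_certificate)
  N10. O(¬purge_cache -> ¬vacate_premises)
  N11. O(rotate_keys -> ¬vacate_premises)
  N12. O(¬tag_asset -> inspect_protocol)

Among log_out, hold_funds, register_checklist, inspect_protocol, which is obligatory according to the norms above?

Premise 2 gives O(halt_line).
The contrapositive of premise 6 (O(¬rotate_keys -> ¬halt_line)) is O(halt_line -> rotate_keys), and O(halt_line) is already established, so O(rotate_keys).
From O(rotate_keys) and premise 11, O(rotate_keys -> ¬vacate_premises), we obtain O(¬vacate_premises).
Premise 5 is O(register_checklist -> vacate_premises); contrapositively O(¬vacate_premises -> ¬register_checklist). Since O(¬vacate_premises) holds, K gives O(¬register_checklist).
Applying K to premise 4 (O(¬register_checklist -> ¬log_certificate)) and O(¬register_checklist) yields O(¬log_certificate).
The contrapositive of premise 9 (O(¬log_out -> log_certificate)) is O(¬log_certificate -> log_out), and O(¬log_certificate) is already established, so O(log_out).
So O(log_out) holds — log_out is obligatory. None of the other listed options is made obligatory by any chain of premises.

log_out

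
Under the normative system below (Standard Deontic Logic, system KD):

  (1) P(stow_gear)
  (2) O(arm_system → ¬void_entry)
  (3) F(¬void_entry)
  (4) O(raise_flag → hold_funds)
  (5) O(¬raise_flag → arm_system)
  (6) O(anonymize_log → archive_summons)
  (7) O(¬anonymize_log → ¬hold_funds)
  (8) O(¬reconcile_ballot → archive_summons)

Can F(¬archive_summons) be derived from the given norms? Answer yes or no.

Premise 3, F(¬void_entry), is equivalent to O(void_entry).
The contrapositive of premise 2 (O(arm_system → ¬void_entry)) is O(void_entry → ¬arm_system), and O(void_entry) is already established, so O(¬arm_system).
Premise 5, O(¬raise_flag → arm_system), contraposes to O(¬arm_system → raise_flag); with O(¬arm_system) we get O(raise_flag).
From O(raise_flag) and premise 4, O(raise_flag → hold_funds), we obtain O(hold_funds).
Premise 7 is O(¬anonymize_log → ¬hold_funds); contrapositively O(hold_funds → anonymize_log). Since O(hold_funds) holds, K gives O(anonymize_log).
From O(anonymize_log) and premise 6, O(anonymize_log → archive_summons), we obtain O(archive_summons).
Premises 1, 8 do not contribute to this derivation.
So O(archive_summons) holds, i.e. F(¬archive_summons). The claim follows.

Yes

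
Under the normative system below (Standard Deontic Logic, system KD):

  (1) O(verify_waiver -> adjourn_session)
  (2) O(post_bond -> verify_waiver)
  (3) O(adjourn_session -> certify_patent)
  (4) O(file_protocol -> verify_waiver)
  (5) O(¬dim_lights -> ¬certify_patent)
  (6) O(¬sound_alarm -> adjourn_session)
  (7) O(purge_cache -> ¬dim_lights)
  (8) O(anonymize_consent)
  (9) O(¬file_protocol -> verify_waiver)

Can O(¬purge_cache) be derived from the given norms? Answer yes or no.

Premises 4 and 9 are O(file_protocol -> verify_waiver) and O(¬file_protocol -> verify_waiver); every ideal world satisfies file_protocol or ¬file_protocol, so in either case verify_waiver holds — hence O(verify_waiver).
Premise 1 is O(verify_waiver -> adjourn_session); since O(verify_waiver), deontic closure gives O(adjourn_session).
Premise 3 is O(adjourn_session -> certify_patent); since O(adjourn_session), deontic closure gives O(certify_patent).
Premise 5, O(¬dim_lights -> ¬certify_patent), contraposes to O(certify_patent -> dim_lights); with O(certify_patent) we get O(dim_lights).
The contrapositive of premise 7 (O(purge_cache -> ¬dim_lights)) is O(dim_lights -> ¬purge_cache), and O(dim_lights) is already established, so O(¬purge_cache).
Premises 2, 6, 8 do not contribute to this derivation.
So O(¬purge_cache) follows.

Yes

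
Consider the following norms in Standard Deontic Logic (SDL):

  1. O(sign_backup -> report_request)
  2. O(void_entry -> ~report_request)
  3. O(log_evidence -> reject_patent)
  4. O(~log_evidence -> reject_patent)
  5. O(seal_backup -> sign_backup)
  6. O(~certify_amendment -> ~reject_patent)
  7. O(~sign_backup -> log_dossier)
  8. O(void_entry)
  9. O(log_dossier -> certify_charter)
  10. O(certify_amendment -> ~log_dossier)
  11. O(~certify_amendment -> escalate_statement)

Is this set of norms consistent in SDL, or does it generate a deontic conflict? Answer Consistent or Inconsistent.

By case analysis on log_evidence: premise 3 gives O(log_evidence -> reject_patent) and premise 4 gives O(~log_evidence -> reject_patent), so O(reject_patent) either way.
Premise 6 is O(~certify_amendment -> ~reject_patent); contrapositively O(reject_patent -> certify_amendment). Since O(reject_patent) holds, K gives O(certify_amendment).
Premise 10 is O(certify_amendment -> ~log_dossier); since O(certify_amendment), deontic closure gives O(~log_dossier).
Premise 7, O(~sign_backup -> log_dossier), contraposes to O(~log_dossier -> sign_backup); with O(~log_dossier) we get O(sign_backup).
From O(sign_backup) and premise 1, O(sign_backup -> report_request), we obtain O(report_request).
The contrapositive of premise 2 (O(void_entry -> ~report_request)) is O(report_request -> ~void_entry), and O(report_request) is already established, so O(~void_entry).
However, premise 8 gives O(void_entry).
We now have both O(~void_entry) and O(void_entry) — void_entry is simultaneously obligatory and forbidden, violating the D-axiom.

Inconsistent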